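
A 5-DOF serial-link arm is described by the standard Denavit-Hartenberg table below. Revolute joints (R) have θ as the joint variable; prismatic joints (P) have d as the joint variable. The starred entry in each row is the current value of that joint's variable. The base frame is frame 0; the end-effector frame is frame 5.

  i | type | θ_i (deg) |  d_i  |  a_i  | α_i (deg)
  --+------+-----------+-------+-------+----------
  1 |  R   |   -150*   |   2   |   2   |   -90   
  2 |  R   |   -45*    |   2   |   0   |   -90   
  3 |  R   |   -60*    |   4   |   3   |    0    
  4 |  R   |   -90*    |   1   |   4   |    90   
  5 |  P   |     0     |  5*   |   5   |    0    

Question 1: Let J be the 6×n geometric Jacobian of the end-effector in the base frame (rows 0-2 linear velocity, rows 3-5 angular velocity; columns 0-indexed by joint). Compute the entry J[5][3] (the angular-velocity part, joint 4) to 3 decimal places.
axis z_3 = (-0.6124,-0.3536,-0.7071); lever o_n−o_3 = (5.7765,3.1389,-7.9862)
cross product → J_v[:, 3] = (5.0431,-8.9751,0.1201)
J_ω[:, 3] = z_3
entry J[5][3] = -0.7071

-0.707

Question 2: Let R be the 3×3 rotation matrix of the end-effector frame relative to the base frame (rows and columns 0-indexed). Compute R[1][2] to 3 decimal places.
End-effector z-axis (col 2 of R) = (-0.1268,0.9268,-0.3536)
R[1][2] = 0.9268

0.927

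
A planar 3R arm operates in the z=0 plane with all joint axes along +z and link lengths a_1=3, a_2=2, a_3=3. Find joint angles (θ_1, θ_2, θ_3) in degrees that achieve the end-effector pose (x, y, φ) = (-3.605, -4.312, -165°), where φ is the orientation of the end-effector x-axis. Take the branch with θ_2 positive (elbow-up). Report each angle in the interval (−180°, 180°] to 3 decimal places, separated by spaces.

wrist centre = target − a_3·(cos φ, sin φ) = (-0.7072, -3.5355)
cos θ_2 = (13.0002−3²−2²)/(2·3·2) = 0.0000; θ_2 = 89.9989° (elbow-up)
β = atan2(-3.5355,-0.7072) = -101.3117°; ψ = atan2(2.0000,3.0000) = 33.6897°
θ_1 = β − ψ = -135.0014°
θ_3 = φ − θ_1 − θ_2 = -119.9975° (wrapped to (-180°,180°])

-135.001 89.999 -119.997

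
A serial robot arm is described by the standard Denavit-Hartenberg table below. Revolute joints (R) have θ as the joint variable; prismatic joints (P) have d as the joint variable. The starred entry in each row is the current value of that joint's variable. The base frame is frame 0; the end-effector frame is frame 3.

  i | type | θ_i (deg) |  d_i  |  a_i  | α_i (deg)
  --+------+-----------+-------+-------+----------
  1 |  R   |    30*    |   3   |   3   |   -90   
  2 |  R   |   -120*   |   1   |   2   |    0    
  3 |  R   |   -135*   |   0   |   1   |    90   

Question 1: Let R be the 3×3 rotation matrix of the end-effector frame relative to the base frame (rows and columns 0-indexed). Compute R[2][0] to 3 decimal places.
-0.966

End-effector x-axis (col 0 of R) = (-0.2241,-0.1294,-0.9659)
R[2][0] = -0.9659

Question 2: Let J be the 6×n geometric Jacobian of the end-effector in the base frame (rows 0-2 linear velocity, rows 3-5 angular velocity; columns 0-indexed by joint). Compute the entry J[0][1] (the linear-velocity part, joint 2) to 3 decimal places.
axis z_1 = (-0.5000,0.8660,0.0000); lever o_n−o_1 = (-1.5902,0.2366,0.7661)
cross product → J_v[:, 1] = (0.6635,0.3831,1.2588)
J_ω[:, 1] = z_1
entry J[0][1] = 0.6635

0.663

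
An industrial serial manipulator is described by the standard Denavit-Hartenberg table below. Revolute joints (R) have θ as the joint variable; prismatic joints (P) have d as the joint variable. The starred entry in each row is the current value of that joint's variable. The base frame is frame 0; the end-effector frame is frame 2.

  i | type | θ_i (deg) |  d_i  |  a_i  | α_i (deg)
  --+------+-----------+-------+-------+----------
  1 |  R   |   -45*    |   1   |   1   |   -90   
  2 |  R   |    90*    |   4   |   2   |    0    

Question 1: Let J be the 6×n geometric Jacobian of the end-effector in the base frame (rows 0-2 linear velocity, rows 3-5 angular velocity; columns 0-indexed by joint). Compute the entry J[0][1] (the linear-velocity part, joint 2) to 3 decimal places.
axis z_1 = (0.7071,0.7071,0.0000); lever o_n−o_1 = (2.8284,2.8284,-2.0000)
cross product → J_v[:, 1] = (-1.4142,1.4142,-0.0000)
J_ω[:, 1] = z_1
entry J[0][1] = -1.4142

-1.414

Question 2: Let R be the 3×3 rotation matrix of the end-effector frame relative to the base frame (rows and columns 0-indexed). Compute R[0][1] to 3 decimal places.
End-effector y-axis (col 1 of R) = (-0.7071,0.7071,-0.0000)
R[0][1] = -0.7071

-0.707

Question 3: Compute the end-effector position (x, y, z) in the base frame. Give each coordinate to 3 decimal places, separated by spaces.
3.536 2.121 -1.000

after link 1: o_1 = (0.7071, -0.7071, 1.0000)
after link 2: o_2 = (3.5355, 2.1213, -1.0000)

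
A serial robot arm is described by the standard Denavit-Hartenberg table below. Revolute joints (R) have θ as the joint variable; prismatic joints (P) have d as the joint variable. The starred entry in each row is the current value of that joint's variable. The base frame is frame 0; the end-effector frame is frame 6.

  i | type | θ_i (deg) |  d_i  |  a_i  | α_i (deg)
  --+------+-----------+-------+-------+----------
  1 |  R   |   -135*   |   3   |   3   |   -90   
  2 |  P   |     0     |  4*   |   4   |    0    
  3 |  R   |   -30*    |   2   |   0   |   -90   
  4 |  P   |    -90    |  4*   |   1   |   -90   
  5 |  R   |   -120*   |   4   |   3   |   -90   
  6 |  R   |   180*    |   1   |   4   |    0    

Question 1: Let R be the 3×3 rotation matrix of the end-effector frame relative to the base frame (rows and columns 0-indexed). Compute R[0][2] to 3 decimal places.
0.436

End-effector z-axis (col 2 of R) = (0.4356,-0.7891,-0.4330)
R[0][2] = 0.4356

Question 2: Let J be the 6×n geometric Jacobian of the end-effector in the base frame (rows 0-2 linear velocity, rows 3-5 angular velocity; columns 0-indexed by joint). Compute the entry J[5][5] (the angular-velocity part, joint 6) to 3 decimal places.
-0.433

axis z_5 = (0.4356,-0.7891,-0.4330); lever o_n−o_5 = (3.0746,-0.9786,2.5670)
cross product → J_v[:, 5] = (-2.4495,-2.4495,2.0000)
J_ω[:, 5] = z_5
entry J[5][5] = -0.4330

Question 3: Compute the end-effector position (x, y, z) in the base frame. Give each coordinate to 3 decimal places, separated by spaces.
-2.768 -14.600 1.853

after link 1: o_1 = (-2.1213, -2.1213, 3.0000)
after link 2: o_2 = (-2.1213, -7.7782, 3.0000)
after link 3: o_3 = (-0.7071, -9.1924, 3.0000)
after link 4: o_4 = (-1.4142, -11.3137, -0.4641)
after link 5: o_5 = (-5.8429, -13.6211, -0.7141)
after link 6: o_6 = (-2.7684, -14.5997, 1.8529)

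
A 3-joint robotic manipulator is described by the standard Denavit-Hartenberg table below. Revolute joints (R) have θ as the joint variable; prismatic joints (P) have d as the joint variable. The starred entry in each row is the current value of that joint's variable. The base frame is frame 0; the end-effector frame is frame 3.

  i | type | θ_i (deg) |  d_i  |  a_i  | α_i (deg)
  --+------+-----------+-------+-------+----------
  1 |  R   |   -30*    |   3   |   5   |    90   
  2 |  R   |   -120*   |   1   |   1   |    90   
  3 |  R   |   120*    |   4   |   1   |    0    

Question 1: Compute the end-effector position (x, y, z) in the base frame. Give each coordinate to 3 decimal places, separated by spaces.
0.181 -2.259 4.567

after link 1: o_1 = (4.3301, -2.5000, 3.0000)
after link 2: o_2 = (3.3971, -3.1160, 2.1340)
after link 3: o_3 = (0.1806, -2.2590, 4.5670)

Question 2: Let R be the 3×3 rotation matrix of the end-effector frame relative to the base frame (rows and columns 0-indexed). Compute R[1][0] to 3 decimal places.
End-effector x-axis (col 0 of R) = (-0.2165,-0.8750,0.4330)
R[1][0] = -0.8750

-0.875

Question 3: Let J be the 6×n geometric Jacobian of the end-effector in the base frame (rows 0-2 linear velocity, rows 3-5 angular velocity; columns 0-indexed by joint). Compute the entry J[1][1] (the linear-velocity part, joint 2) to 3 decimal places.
axis z_1 = (-0.5000,-0.8660,0.0000); lever o_n−o_1 = (-4.1495,0.2410,1.5670)
cross product → J_v[:, 1] = (-1.3571,0.7835,-3.7141)
J_ω[:, 1] = z_1
entry J[1][1] = 0.7835

0.783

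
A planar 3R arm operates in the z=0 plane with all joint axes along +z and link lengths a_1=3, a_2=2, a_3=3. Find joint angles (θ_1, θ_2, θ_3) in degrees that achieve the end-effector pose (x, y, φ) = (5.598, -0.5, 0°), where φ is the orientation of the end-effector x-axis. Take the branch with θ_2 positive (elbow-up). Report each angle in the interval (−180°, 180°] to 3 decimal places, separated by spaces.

-51.787 120.002 -68.215

wrist centre = target − a_3·(cos φ, sin φ) = (2.5980, -0.5000)
cos θ_2 = (6.9996−3²−2²)/(2·3·2) = -0.5000; θ_2 = 120.0022° (elbow-up)
β = atan2(-0.5000,2.5980) = -10.8937°; ψ = atan2(1.7320,1.9999) = 40.8937°
θ_1 = β − ψ = -51.7874°
θ_3 = φ − θ_1 − θ_2 = -68.2148° (wrapped to (-180°,180°])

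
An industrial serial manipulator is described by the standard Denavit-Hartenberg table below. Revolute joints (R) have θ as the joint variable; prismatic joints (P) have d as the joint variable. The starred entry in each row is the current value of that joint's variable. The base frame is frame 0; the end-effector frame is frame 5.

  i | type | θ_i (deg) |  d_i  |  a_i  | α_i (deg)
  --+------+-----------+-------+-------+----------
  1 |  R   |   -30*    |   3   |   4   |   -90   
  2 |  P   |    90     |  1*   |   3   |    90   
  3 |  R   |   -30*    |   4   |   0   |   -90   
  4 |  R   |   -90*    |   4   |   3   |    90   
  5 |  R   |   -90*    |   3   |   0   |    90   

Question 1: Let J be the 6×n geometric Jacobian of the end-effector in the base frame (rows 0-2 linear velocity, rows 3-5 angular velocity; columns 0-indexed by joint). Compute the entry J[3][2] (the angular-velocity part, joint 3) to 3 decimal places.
axis z_2 = (0.8660,-0.5000,0.0000); lever o_n−o_2 = (8.5442,0.7990,0.5981)
cross product → J_v[:, 2] = (-0.2990,-0.5179,4.9641)
J_ω[:, 2] = z_2
entry J[3][2] = 0.8660

0.866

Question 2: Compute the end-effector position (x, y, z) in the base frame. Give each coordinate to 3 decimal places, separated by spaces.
12.508 -0.335 0.598

after link 1: o_1 = (3.4641, -2.0000, 3.0000)
after link 2: o_2 = (3.9641, -1.1340, 0.0000)
after link 3: o_3 = (7.4282, -3.1340, 0.0000)
after link 4: o_4 = (11.7583, -1.6340, -2.0000)
after link 5: o_5 = (12.5083, -0.3349, 0.5981)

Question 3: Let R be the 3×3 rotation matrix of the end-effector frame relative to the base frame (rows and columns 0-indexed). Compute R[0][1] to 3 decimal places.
End-effector y-axis (col 1 of R) = (0.2500,0.4330,0.8660)
R[0][1] = 0.2500

0.250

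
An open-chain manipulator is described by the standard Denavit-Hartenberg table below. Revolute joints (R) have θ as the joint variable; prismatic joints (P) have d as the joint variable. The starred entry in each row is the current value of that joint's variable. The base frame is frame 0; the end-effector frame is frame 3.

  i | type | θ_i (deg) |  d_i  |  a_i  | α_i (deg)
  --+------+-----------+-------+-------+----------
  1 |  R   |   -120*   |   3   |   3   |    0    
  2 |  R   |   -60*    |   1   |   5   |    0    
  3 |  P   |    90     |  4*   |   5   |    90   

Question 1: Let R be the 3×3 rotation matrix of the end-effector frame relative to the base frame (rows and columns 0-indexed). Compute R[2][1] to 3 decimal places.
End-effector y-axis (col 1 of R) = (0.0000,0.0000,1.0000)
R[2][1] = 1.0000

1.000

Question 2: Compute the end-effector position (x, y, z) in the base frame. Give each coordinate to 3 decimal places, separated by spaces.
after link 1: o_1 = (-1.5000, -2.5981, 3.0000)
after link 2: o_2 = (-6.5000, -2.5981, 4.0000)
after link 3: o_3 = (-6.5000, -7.5981, 8.0000)

-6.500 -7.598 8.000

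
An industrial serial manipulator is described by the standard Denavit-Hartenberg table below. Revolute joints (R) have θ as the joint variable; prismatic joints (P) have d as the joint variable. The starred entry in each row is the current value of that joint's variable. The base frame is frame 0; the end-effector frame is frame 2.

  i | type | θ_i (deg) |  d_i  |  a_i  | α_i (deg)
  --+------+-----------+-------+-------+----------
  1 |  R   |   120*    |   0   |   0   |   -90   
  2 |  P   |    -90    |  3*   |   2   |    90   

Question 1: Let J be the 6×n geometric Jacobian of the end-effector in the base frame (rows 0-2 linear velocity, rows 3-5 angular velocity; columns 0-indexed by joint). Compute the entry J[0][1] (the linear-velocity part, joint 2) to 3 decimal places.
prismatic axis z_1 = (-0.8660,-0.5000,0.0000)
J_v[:, 1] = z_1; J_ω[:, 1] = (0,0,0)
entry J[0][1] = -0.8660

-0.866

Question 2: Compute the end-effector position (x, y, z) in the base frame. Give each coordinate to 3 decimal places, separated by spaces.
after link 1: o_1 = (0.0000, 0.0000, 0.0000)
after link 2: o_2 = (-2.5981, -1.5000, 2.0000)

-2.598 -1.500 2.000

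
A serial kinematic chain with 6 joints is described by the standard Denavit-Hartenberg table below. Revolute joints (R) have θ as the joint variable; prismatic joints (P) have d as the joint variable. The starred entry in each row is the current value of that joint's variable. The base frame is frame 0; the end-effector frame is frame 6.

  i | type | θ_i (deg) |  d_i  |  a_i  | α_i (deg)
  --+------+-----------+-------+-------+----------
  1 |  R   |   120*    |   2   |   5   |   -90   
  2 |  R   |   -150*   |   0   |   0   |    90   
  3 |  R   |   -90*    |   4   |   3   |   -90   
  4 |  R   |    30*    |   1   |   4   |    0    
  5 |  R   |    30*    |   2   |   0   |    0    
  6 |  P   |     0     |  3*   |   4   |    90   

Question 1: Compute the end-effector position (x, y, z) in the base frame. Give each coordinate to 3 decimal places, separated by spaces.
after link 1: o_1 = (-2.5000, 4.3301, 2.0000)
after link 2: o_2 = (-2.5000, 4.3301, 2.0000)
after link 3: o_3 = (1.0981, 4.0981, -1.4641)
after link 4: o_4 = (4.0311, 5.9462, 0.7679)
after link 5: o_5 = (4.8971, 4.4462, 1.7679)
after link 6: o_6 = (7.0622, 4.6962, 6.2679)

7.062 4.696 6.268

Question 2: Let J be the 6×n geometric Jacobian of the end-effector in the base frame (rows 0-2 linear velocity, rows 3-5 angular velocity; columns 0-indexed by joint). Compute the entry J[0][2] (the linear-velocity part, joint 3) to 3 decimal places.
axis z_2 = (0.2500,-0.4330,-0.8660); lever o_n−o_2 = (9.5622,0.3660,4.2679)
cross product → J_v[:, 2] = (-1.5311,-9.3481,4.2321)
J_ω[:, 2] = z_2
entry J[0][2] = -1.5311

-1.531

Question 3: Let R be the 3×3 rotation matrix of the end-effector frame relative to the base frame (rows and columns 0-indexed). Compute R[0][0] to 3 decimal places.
End-effector x-axis (col 0 of R) = (0.2165,0.6250,0.7500)
R[0][0] = 0.2165

0.217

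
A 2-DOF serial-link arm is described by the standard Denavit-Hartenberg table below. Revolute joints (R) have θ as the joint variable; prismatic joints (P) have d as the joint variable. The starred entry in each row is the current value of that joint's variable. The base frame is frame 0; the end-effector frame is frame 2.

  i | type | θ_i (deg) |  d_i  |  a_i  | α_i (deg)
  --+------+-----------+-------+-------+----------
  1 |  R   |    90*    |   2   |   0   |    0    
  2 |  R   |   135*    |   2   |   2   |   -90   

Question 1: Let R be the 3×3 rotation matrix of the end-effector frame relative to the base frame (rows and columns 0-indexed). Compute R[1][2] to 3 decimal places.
End-effector z-axis (col 2 of R) = (0.7071,-0.7071,0.0000)
R[1][2] = -0.7071

-0.707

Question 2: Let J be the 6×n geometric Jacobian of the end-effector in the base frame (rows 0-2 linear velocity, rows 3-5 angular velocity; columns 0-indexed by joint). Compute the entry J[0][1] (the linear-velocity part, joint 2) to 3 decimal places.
1.414

axis z_1 = (0.0000,0.0000,1.0000); lever o_n−o_1 = (-1.4142,-1.4142,2.0000)
cross product → J_v[:, 1] = (1.4142,-1.4142,0.0000)
J_ω[:, 1] = z_1
entry J[0][1] = 1.4142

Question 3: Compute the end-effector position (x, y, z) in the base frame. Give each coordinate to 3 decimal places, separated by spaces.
-1.414 -1.414 4.000

after link 1: o_1 = (0.0000, 0.0000, 2.0000)
after link 2: o_2 = (-1.4142, -1.4142, 4.0000)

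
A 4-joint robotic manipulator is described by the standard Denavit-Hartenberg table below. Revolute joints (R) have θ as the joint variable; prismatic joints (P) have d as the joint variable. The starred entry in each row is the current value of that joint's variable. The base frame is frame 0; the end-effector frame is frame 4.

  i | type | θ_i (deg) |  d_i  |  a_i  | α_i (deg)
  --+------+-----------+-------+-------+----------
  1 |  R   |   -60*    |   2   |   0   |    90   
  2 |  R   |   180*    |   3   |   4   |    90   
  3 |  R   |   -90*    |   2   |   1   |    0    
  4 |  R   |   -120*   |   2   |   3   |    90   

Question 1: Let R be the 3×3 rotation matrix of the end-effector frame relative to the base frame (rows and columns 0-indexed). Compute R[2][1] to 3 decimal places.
1.000

End-effector y-axis (col 1 of R) = (0.0000,-0.0000,1.0000)
R[2][1] = 1.0000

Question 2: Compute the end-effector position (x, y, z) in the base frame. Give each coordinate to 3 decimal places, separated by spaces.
-3.732 -0.536 6.000

after link 1: o_1 = (0.0000, 0.0000, 2.0000)
after link 2: o_2 = (-4.5981, 1.9641, 2.0000)
after link 3: o_3 = (-3.7321, 2.4641, 4.0000)
after link 4: o_4 = (-3.7321, -0.5359, 6.0000)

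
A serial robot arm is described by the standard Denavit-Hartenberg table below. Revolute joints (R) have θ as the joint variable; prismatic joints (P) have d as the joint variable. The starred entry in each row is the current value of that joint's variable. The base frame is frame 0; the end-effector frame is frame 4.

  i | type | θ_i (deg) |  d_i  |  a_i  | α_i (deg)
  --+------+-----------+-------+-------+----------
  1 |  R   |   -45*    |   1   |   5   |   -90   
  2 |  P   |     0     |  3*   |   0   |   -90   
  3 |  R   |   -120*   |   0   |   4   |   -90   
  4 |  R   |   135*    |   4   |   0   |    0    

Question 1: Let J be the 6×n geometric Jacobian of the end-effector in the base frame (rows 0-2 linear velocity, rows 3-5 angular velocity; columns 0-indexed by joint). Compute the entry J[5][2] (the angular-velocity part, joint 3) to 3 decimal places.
-1.000

axis z_2 = (0.0000,0.0000,-1.0000); lever o_n−o_2 = (4.8990,2.8284,0.0000)
cross product → J_v[:, 2] = (2.8284,-4.8990,-0.0000)
J_ω[:, 2] = z_2
entry J[5][2] = -1.0000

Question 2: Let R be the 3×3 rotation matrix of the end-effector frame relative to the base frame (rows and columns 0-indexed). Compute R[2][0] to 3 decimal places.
End-effector x-axis (col 0 of R) = (-0.1830,-0.6830,0.7071)
R[2][0] = 0.7071

0.707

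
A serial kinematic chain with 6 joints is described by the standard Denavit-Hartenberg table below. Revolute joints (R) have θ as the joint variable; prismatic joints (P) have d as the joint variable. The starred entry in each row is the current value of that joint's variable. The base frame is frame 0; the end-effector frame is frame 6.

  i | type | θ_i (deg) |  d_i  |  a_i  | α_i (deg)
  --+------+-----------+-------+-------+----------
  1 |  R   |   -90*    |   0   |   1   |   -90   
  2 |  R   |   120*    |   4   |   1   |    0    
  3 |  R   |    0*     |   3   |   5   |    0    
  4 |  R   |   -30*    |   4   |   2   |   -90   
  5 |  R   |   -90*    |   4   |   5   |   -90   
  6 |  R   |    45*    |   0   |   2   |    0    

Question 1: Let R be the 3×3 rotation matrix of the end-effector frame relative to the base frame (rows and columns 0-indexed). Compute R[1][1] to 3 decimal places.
-0.707

End-effector y-axis (col 1 of R) = (-0.7071,-0.7071,0.0000)
R[1][1] = -0.7071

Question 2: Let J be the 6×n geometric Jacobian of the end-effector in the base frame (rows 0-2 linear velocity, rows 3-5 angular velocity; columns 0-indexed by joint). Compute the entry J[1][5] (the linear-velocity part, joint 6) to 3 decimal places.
-1.414

axis z_5 = (0.0000,-0.0000,-1.0000); lever o_n−o_5 = (1.4142,-1.4142,0.0000)
cross product → J_v[:, 5] = (-1.4142,-1.4142,0.0000)
J_ω[:, 5] = z_5
entry J[1][5] = -1.4142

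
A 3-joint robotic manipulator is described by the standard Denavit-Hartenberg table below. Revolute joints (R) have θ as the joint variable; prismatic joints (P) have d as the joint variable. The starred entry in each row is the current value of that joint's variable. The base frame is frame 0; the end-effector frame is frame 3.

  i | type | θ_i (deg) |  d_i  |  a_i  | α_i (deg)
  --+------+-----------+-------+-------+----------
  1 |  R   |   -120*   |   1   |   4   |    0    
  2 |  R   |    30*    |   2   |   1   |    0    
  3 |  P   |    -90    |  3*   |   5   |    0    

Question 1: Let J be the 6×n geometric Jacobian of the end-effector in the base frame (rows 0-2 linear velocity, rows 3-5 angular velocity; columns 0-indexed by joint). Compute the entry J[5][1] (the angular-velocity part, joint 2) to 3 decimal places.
axis z_1 = (0.0000,0.0000,1.0000); lever o_n−o_1 = (-5.0000,-1.0000,5.0000)
cross product → J_v[:, 1] = (1.0000,-5.0000,0.0000)
J_ω[:, 1] = z_1
entry J[5][1] = 1.0000

1.000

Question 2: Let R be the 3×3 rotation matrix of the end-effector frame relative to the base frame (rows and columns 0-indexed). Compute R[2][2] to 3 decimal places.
End-effector z-axis (col 2 of R) = (0.0000,0.0000,1.0000)
R[2][2] = 1.0000

1.000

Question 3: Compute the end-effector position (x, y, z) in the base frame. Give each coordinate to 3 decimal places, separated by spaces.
after link 1: o_1 = (-2.0000, -3.4641, 1.0000)
after link 2: o_2 = (-2.0000, -4.4641, 3.0000)
after link 3: o_3 = (-7.0000, -4.4641, 6.0000)

-7.000 -4.464 6.000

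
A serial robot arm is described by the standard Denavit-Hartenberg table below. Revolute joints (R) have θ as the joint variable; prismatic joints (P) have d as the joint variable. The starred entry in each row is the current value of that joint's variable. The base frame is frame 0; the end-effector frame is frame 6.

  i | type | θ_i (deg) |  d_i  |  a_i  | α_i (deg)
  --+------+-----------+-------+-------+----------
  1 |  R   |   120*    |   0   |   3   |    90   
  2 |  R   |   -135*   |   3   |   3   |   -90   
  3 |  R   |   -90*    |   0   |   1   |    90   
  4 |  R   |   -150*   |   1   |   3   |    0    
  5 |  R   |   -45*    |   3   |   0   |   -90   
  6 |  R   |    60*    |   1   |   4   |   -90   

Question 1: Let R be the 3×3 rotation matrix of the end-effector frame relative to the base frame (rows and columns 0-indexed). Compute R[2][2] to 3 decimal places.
End-effector z-axis (col 2 of R) = (0.9805,-0.0252,-0.1951)
R[2][2] = -0.1951

-0.195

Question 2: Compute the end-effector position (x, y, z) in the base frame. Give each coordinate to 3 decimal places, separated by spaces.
after link 1: o_1 = (-1.5000, 2.5981, 0.0000)
after link 2: o_2 = (2.1587, 2.2610, -2.1213)
after link 3: o_3 = (3.0248, 2.7610, -2.1213)
after link 4: o_4 = (0.9515, 1.1557, -0.3536)
after link 5: o_5 = (-0.1091, 2.9929, 1.7678)
after link 6: o_6 = (-0.6231, -0.4983, -0.3647)

-0.623 -0.498 -0.365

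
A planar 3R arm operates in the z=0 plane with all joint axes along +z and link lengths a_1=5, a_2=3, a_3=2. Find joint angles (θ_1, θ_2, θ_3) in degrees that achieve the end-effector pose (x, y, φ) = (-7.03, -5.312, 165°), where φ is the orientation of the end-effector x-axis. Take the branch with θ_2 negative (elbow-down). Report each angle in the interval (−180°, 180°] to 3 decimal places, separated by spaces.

-119.996 -30.019 -44.985

wrist centre = target − a_3·(cos φ, sin φ) = (-5.0981, -5.8296)
cos θ_2 = (59.9758−5²−3²)/(2·5·3) = 0.8659; θ_2 = -30.0190° (elbow-down)
β = atan2(-5.8296,-5.0981) = -131.1704°; ψ = atan2(-1.5009,7.5976) = -11.1746°
θ_1 = β − ψ = -119.9958°
θ_3 = φ − θ_1 − θ_2 = -44.9852° (wrapped to (-180°,180°])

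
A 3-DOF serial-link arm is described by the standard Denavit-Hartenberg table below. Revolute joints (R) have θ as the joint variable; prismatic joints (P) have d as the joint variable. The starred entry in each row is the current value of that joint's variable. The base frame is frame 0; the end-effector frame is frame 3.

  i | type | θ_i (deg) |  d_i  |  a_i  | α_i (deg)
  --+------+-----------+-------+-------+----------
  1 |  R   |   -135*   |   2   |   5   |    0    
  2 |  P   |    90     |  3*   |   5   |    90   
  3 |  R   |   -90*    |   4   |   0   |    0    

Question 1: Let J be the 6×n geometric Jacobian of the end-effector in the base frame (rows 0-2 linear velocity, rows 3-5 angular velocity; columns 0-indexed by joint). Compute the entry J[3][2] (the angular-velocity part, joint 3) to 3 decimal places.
axis z_2 = (-0.7071,-0.7071,0.0000); lever o_n−o_2 = (-2.8284,-2.8284,0.0000)
cross product → J_v[:, 2] = (0.0000,-0.0000,-0.0000)
J_ω[:, 2] = z_2
entry J[3][2] = -0.7071

-0.707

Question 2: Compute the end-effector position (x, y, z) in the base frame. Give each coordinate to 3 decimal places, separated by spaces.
-2.828 -9.899 5.000

after link 1: o_1 = (-3.5355, -3.5355, 2.0000)
after link 2: o_2 = (0.0000, -7.0711, 5.0000)
after link 3: o_3 = (-2.8284, -9.8995, 5.0000)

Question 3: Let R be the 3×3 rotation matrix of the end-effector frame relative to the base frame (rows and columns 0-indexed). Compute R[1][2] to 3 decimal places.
End-effector z-axis (col 2 of R) = (-0.7071,-0.7071,0.0000)
R[1][2] = -0.7071

-0.707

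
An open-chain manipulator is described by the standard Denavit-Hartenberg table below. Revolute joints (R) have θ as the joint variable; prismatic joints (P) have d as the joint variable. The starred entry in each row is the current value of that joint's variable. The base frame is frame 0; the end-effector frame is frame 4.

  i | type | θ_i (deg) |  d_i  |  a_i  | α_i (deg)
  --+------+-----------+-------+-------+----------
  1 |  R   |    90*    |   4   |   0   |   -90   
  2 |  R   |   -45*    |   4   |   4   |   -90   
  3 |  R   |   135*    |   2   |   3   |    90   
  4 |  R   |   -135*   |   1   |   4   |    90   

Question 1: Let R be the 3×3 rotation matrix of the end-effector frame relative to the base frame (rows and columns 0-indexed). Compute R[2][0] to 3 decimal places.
0.854

End-effector x-axis (col 0 of R) = (-0.5000,-0.1464,0.8536)
R[2][0] = 0.8536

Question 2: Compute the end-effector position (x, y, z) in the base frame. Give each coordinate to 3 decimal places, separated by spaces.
after link 1: o_1 = (0.0000, 0.0000, 4.0000)
after link 2: o_2 = (-4.0000, 2.8284, 6.8284)
after link 3: o_3 = (-1.8787, 2.7426, 3.9142)
after link 4: o_4 = (-3.1716, 2.6569, 7.8284)

-3.172 2.657 7.828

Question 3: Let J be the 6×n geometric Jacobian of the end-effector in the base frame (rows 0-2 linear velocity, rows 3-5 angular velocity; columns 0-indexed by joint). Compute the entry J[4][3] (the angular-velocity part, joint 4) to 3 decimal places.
axis z_3 = (0.7071,0.5000,0.5000); lever o_n−o_3 = (-1.2929,-0.0858,3.9142)
cross product → J_v[:, 3] = (2.0000,-3.4142,0.5858)
J_ω[:, 3] = z_3
entry J[4][3] = 0.5000

0.500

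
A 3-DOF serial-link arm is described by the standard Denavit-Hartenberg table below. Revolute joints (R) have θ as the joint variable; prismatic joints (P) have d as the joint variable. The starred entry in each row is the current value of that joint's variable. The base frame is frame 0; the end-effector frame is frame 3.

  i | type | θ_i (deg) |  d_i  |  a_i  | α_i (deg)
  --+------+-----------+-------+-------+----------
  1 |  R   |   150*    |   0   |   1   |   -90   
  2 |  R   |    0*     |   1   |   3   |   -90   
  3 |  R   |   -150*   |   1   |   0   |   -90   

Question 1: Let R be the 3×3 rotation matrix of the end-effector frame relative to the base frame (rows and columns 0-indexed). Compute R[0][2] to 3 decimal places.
End-effector z-axis (col 2 of R) = (-0.8660,-0.5000,0.0000)
R[0][2] = -0.8660

-0.866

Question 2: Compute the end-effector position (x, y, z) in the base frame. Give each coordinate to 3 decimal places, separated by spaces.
after link 1: o_1 = (-0.8660, 0.5000, 0.0000)
after link 2: o_2 = (-3.9641, 1.1340, 0.0000)
after link 3: o_3 = (-3.9641, 1.1340, -1.0000)

-3.964 1.134 -1.000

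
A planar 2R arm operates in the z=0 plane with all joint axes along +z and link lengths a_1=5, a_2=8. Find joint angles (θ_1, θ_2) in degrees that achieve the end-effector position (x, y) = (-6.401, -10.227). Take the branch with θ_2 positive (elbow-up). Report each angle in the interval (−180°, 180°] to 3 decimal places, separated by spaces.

-150.005 45.004

cos θ_2 = (145.5643−5²−8²)/(2·5·8) = 0.7071; θ_2 = 45.0043° (elbow-up)
β = atan2(-10.2270,-6.4010) = -122.0421°; ψ = atan2(5.6573,10.6564) = 27.9629°
θ_1 = β − ψ = -150.0050°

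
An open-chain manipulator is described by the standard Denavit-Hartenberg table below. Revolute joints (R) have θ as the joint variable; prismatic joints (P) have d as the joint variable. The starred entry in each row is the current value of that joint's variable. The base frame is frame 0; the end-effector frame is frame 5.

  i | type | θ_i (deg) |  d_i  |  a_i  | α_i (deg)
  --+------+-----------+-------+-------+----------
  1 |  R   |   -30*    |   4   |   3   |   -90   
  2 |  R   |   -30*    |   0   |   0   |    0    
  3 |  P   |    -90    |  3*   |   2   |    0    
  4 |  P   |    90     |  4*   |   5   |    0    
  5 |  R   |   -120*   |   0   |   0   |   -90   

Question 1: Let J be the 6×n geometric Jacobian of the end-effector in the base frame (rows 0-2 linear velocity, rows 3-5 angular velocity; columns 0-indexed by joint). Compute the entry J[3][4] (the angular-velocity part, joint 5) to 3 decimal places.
0.500

axis z_4 = (0.5000,0.8660,0.0000); lever o_n−o_4 = (0.0000,0.0000,0.0000)
cross product → J_v[:, 4] = (0.0000,0.0000,0.0000)
J_ω[:, 4] = z_4
entry J[3][4] = 0.5000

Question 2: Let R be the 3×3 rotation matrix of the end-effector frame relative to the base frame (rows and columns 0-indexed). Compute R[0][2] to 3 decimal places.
End-effector z-axis (col 2 of R) = (0.4330,-0.2500,0.8660)
R[0][2] = 0.4330

0.433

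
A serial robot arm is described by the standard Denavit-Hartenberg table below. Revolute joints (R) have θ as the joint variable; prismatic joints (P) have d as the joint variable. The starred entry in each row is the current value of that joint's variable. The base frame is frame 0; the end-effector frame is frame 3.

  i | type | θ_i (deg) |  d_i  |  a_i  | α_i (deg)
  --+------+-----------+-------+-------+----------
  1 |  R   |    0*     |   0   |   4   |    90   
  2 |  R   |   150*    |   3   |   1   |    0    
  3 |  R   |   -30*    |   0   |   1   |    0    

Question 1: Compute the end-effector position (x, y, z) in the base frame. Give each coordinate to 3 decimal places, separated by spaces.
after link 1: o_1 = (4.0000, 0.0000, 0.0000)
after link 2: o_2 = (3.1340, -3.0000, 0.5000)
after link 3: o_3 = (2.6340, -3.0000, 1.3660)

2.634 -3.000 1.366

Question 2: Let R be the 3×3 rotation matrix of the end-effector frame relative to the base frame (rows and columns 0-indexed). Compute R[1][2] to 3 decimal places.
-1.000

End-effector z-axis (col 2 of R) = (0.0000,-1.0000,0.0000)
R[1][2] = -1.0000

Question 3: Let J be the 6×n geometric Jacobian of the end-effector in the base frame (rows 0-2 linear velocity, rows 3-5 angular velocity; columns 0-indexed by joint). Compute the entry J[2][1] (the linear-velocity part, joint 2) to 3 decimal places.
-1.366

axis z_1 = (0.0000,-1.0000,0.0000); lever o_n−o_1 = (-1.3660,-3.0000,1.3660)
cross product → J_v[:, 1] = (-1.3660,-0.0000,-1.3660)
J_ω[:, 1] = z_1
entry J[2][1] = -1.3660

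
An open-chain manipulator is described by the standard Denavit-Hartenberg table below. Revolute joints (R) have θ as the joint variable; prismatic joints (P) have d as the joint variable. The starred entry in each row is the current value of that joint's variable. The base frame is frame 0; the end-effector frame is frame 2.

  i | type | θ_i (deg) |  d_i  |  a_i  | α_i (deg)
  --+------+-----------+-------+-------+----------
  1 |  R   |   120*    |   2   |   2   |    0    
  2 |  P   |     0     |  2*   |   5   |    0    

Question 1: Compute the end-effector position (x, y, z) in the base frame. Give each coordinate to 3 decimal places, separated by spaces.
after link 1: o_1 = (-1.0000, 1.7321, 2.0000)
after link 2: o_2 = (-3.5000, 6.0622, 4.0000)

-3.500 6.062 4.000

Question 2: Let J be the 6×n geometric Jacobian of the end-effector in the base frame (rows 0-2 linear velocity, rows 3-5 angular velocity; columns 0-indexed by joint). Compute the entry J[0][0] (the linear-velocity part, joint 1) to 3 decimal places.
axis z_0 = ẑ; lever o_n−o_0 = (-3.5000,6.0622,4.0000)
cross product → J_v[:, 0] = (-6.0622,-3.5000,0.0000)
J_ω[:, 0] = z_0
entry J[0][0] = -6.0622

-6.062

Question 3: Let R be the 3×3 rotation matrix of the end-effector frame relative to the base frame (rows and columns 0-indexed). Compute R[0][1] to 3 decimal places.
End-effector y-axis (col 1 of R) = (-0.8660,-0.5000,0.0000)
R[0][1] = -0.8660

-0.866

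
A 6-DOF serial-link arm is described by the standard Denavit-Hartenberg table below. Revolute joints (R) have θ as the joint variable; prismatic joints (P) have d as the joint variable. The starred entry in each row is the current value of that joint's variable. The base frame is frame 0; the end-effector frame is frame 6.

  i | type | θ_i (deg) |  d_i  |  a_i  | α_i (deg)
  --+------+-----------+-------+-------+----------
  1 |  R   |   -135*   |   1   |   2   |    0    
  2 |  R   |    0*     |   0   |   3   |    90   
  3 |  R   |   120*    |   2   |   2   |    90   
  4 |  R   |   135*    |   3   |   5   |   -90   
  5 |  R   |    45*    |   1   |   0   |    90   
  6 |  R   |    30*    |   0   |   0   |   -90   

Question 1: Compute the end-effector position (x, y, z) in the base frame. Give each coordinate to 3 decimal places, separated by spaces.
after link 1: o_1 = (-1.4142, -1.4142, 1.0000)
after link 2: o_2 = (-3.5355, -3.5355, 1.0000)
after link 3: o_3 = (-4.2426, -1.4142, 2.7321)
after link 4: o_4 = (-9.8298, -2.0013, 1.1702)
after link 5: o_5 = (-9.5798, -2.7513, 0.5578)
after link 6: o_6 = (-9.5798, -2.7513, 0.5578)

-9.580 -2.751 0.558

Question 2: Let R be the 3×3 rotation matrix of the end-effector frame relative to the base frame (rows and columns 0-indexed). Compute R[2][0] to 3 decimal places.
End-effector x-axis (col 0 of R) = (0.0407,0.1531,-0.9874)
R[2][0] = -0.9874

-0.987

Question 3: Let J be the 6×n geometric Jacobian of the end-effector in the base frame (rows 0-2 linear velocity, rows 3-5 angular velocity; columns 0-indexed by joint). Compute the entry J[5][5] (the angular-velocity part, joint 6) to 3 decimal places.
-0.079

axis z_5 = (-0.9633,-0.2562,-0.0795); lever o_n−o_5 = (0.0000,0.0000,0.0000)
cross product → J_v[:, 5] = (0.0000,0.0000,0.0000)
J_ω[:, 5] = z_5
entry J[5][5] = -0.0795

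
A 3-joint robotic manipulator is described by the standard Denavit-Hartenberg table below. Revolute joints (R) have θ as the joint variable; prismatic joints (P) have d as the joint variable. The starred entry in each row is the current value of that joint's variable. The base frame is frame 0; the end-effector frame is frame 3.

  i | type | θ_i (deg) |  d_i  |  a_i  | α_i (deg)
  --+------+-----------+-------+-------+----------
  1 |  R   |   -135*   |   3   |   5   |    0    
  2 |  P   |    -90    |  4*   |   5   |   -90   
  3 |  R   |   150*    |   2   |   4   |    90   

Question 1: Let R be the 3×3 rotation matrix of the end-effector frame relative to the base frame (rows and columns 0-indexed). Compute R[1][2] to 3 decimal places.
0.354

End-effector z-axis (col 2 of R) = (-0.3536,0.3536,-0.8660)
R[1][2] = 0.3536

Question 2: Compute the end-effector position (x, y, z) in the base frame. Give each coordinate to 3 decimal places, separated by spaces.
-6.036 -3.864 5.000

after link 1: o_1 = (-3.5355, -3.5355, 3.0000)
after link 2: o_2 = (-7.0711, -0.0000, 7.0000)
after link 3: o_3 = (-6.0358, -3.8637, 5.0000)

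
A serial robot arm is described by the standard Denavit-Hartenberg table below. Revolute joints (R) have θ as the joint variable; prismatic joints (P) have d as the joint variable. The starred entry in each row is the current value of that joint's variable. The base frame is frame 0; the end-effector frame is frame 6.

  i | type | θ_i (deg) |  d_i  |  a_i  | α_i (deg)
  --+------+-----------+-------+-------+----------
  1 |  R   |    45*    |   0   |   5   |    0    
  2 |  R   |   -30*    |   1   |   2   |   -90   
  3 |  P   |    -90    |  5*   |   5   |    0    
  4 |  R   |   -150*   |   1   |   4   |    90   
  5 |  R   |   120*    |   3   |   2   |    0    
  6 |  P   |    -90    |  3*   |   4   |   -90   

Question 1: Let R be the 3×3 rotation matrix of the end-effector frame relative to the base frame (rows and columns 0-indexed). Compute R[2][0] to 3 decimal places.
-0.750

End-effector x-axis (col 0 of R) = (-0.5477,0.3709,-0.7500)
R[2][0] = -0.7500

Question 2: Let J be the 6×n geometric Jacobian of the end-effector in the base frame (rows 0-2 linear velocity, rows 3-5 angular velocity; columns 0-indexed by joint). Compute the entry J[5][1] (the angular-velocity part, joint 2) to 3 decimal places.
axis z_1 = (0.0000,0.0000,1.0000); lever o_n−o_1 = (1.3102,10.4264,-2.5981)
cross product → J_v[:, 1] = (-10.4264,1.3102,0.0000)
J_ω[:, 1] = z_1
entry J[5][1] = 1.0000

1.000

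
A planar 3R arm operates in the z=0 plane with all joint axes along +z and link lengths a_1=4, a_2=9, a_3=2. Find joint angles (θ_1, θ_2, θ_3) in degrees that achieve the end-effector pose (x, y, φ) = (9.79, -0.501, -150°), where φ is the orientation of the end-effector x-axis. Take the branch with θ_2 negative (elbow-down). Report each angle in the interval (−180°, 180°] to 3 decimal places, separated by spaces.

wrist centre = target − a_3·(cos φ, sin φ) = (11.5221, 0.4990)
cos θ_2 = (133.0067−4²−9²)/(2·4·9) = 0.5001; θ_2 = -59.9939° (elbow-down)
β = atan2(0.4990,11.5221) = 2.4798°; ψ = atan2(-7.7937,8.5008) = -42.5153°
θ_1 = β − ψ = 44.9951°
θ_3 = φ − θ_1 − θ_2 = -135.0012° (wrapped to (-180°,180°])

44.995 -59.994 -135.001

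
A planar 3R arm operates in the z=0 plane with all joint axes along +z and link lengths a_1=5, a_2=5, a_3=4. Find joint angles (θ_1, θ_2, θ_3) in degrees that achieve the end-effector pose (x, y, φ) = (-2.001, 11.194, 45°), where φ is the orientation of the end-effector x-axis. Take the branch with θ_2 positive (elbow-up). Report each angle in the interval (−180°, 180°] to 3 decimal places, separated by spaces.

wrist centre = target − a_3·(cos φ, sin φ) = (-4.8294, 8.3656)
cos θ_2 = (93.3062−5²−5²)/(2·5·5) = 0.8661; θ_2 = 29.9888° (elbow-up)
β = atan2(8.3656,-4.8294) = 119.9977°; ψ = atan2(2.4992,9.3306) = 14.9944°
θ_1 = β − ψ = 105.0034°
θ_3 = φ − θ_1 − θ_2 = -89.9921° (wrapped to (-180°,180°])

105.003 29.989 -89.992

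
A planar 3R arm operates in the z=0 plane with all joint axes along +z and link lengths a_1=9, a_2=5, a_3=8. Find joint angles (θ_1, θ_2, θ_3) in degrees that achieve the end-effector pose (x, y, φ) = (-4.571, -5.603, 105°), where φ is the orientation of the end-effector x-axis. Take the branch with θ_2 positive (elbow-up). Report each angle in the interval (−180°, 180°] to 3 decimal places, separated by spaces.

-111.242 29.988 -173.746

wrist centre = target − a_3·(cos φ, sin φ) = (-2.5004, -13.3304)
cos θ_2 = (183.9520−9²−5²)/(2·9·5) = 0.8661; θ_2 = 29.9877° (elbow-up)
β = atan2(-13.3304,-2.5004) = -100.6238°; ψ = atan2(2.4991,13.3307) = 10.6179°
θ_1 = β − ψ = -111.2417°
θ_3 = φ − θ_1 − θ_2 = -173.7460° (wrapped to (-180°,180°])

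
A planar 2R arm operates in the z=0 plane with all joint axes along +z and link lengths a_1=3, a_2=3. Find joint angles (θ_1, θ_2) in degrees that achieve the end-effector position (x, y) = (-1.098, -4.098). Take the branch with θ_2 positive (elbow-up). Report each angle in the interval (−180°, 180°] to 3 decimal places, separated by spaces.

-150.001 90.003

cos θ_2 = (17.9992−3²−3²)/(2·3·3) = -0.0000; θ_2 = 90.0025° (elbow-up)
β = atan2(-4.0980,-1.0980) = -104.9993°; ψ = atan2(3.0000,2.9999) = 45.0013°
θ_1 = β − ψ = -150.0005°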